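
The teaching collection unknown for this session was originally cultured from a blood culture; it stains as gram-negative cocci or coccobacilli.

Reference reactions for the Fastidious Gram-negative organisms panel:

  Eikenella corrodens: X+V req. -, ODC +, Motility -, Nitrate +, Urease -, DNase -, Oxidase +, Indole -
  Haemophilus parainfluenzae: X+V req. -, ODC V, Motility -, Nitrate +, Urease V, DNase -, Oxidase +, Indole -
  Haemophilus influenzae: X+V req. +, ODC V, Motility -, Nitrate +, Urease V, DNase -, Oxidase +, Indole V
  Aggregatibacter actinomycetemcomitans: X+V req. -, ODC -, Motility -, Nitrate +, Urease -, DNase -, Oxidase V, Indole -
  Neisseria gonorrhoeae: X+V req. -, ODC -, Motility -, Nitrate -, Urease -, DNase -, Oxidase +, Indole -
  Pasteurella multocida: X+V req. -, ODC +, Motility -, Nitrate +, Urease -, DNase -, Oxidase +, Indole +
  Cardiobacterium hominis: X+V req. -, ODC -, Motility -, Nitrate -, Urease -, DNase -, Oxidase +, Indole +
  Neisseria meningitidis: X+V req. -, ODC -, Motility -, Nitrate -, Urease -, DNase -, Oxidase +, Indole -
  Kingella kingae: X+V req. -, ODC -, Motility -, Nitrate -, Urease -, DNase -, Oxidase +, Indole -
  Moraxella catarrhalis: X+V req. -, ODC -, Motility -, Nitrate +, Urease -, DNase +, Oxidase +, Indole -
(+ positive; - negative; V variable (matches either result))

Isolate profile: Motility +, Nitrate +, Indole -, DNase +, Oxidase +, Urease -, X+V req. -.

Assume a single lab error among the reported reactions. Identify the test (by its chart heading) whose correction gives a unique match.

Motility

As reported, no row in the chart matches all 7 reactions.
Reversing Indole → still no organism matches.
Reversing Motility (to -) → unique match: Moraxella catarrhalis.
Reversing Oxidase → still no organism matches.
Reversing X+V req. → still no organism matches.
Reversing Nitrate → still no organism matches.
Reversing DNase → still no organism matches.
Reversing Urease → still no organism matches.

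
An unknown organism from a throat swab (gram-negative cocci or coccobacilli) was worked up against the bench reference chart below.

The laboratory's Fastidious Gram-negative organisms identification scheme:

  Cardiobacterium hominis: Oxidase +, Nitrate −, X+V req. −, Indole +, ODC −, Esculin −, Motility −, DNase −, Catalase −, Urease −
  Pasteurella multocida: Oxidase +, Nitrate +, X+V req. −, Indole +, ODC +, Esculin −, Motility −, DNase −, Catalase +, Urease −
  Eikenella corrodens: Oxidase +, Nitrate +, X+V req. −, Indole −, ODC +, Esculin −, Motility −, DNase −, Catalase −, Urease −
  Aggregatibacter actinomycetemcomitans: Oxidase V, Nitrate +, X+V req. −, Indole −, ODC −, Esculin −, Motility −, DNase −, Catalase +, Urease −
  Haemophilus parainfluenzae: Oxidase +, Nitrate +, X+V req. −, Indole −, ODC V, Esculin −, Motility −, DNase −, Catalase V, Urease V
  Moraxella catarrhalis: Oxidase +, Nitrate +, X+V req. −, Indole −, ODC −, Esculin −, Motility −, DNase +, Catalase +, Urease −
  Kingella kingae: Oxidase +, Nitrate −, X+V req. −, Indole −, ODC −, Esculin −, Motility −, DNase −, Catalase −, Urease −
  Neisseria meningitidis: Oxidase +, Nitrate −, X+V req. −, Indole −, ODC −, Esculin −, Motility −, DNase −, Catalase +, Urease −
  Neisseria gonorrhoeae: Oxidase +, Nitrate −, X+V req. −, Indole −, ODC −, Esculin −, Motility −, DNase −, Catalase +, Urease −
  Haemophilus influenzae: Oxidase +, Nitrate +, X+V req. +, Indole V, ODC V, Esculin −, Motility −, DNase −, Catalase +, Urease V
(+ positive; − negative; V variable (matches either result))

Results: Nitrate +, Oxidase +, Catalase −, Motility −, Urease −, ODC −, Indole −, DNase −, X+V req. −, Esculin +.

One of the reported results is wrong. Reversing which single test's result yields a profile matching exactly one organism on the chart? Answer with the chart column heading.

Esculin

As reported, no row in the chart matches all 10 reactions.
Reversing Indole → still no organism matches.
Reversing Esculin (to −) → unique match: Haemophilus parainfluenzae.
Reversing Oxidase → still no organism matches.
Reversing ODC → still no organism matches.
Reversing DNase → still no organism matches.
Reversing X+V req. → still no organism matches.
Reversing Catalase → still no organism matches.
Reversing Motility → still no organism matches.
Reversing Urease → still no organism matches.
Reversing Nitrate → still no organism matches.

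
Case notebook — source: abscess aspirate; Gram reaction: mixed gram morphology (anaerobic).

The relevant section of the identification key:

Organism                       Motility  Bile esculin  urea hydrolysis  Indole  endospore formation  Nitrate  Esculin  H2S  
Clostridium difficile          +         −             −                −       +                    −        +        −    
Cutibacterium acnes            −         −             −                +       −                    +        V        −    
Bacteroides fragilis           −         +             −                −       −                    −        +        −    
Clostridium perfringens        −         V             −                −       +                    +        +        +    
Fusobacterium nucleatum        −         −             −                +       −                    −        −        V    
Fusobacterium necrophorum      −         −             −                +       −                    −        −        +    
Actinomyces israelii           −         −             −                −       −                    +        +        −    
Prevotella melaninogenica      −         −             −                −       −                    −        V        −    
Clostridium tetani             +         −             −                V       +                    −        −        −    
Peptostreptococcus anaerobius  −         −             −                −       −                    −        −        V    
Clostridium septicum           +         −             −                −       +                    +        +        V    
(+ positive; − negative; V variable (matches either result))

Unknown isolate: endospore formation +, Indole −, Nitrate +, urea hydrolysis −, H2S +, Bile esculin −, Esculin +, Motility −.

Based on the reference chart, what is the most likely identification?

Clostridium perfringens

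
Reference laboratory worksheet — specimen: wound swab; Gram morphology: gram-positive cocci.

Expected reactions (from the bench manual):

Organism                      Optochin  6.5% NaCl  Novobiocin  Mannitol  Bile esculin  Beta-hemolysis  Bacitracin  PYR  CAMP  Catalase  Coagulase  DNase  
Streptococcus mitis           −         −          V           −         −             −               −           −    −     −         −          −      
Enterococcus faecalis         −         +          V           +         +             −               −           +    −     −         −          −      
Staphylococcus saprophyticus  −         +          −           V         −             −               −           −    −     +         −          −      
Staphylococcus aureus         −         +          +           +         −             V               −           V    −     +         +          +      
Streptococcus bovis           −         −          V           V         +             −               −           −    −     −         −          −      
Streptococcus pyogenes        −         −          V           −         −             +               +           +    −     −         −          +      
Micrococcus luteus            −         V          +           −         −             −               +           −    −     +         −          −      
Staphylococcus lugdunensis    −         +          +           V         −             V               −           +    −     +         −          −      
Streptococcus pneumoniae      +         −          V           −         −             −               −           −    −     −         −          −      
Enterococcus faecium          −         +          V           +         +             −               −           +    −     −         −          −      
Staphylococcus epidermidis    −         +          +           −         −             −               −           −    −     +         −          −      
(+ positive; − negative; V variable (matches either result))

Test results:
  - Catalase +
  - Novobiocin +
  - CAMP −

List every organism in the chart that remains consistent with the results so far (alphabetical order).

Micrococcus luteus, Staphylococcus aureus, Staphylococcus epidermidis, Staphylococcus lugdunensis

Novobiocin +: excludes Staphylococcus saprophyticus — 10 left.
CAMP −: all 10 remaining candidates are consistent.
Catalase +: excludes 6 organisms — 4 left.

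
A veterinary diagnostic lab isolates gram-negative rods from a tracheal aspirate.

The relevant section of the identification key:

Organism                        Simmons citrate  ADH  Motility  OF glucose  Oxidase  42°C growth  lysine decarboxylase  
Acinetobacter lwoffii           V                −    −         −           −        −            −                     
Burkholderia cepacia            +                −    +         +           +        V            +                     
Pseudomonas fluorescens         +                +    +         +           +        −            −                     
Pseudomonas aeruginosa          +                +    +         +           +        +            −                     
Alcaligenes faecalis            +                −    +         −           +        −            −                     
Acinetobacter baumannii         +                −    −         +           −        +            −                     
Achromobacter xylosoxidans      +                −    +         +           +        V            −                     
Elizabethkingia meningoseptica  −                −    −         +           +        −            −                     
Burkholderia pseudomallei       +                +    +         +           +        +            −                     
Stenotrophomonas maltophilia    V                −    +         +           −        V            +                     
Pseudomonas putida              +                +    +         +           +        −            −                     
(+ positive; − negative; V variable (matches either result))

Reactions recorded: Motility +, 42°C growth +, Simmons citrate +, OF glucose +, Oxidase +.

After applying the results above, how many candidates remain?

4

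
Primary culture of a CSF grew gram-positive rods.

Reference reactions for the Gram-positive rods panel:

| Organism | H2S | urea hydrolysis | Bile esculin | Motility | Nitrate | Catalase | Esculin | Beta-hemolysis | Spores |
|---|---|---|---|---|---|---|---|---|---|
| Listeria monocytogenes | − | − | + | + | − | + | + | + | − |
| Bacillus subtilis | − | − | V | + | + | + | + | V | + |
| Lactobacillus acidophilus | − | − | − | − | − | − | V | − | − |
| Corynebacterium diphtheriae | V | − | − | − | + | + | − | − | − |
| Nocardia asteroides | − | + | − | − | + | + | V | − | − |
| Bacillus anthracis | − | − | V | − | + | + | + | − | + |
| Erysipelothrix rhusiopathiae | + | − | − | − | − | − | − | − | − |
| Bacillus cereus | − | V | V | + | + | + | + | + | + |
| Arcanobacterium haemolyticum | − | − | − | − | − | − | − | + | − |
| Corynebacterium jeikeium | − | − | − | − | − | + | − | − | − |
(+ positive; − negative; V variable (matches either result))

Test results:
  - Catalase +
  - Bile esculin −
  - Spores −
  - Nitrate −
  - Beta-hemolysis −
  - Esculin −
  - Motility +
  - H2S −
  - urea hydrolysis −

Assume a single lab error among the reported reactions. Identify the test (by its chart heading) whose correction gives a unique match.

As reported, no row in the chart matches all 9 reactions.
Reversing Motility (to −) → unique match: Corynebacterium jeikeium.
Reversing urea hydrolysis → still no organism matches.
Reversing Spores → still no organism matches.
Reversing Esculin → still no organism matches.
Reversing Catalase → still no organism matches.
Reversing Nitrate → still no organism matches.
Reversing Bile esculin → still no organism matches.
Reversing H2S → still no organism matches.
Reversing Beta-hemolysis → still no organism matches.

Motility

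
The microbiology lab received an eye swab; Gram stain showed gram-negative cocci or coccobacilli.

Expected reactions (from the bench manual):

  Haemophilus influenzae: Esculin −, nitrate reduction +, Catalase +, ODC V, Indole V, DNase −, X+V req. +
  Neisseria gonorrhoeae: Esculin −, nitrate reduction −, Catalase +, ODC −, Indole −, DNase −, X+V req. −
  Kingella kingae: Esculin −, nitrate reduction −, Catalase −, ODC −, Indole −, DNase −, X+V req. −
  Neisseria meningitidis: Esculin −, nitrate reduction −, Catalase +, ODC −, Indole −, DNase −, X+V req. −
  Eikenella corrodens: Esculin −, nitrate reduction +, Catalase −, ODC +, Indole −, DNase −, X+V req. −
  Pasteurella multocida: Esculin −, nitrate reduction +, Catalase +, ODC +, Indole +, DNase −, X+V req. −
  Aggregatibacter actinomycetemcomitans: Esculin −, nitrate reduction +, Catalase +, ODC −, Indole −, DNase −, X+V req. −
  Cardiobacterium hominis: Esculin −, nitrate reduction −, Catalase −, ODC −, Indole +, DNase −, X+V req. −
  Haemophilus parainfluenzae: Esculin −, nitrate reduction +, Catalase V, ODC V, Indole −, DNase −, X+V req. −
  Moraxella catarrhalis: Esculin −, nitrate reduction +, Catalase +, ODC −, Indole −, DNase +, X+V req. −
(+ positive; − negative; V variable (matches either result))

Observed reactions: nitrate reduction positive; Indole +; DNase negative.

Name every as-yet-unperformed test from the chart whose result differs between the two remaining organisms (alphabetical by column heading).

X+V req.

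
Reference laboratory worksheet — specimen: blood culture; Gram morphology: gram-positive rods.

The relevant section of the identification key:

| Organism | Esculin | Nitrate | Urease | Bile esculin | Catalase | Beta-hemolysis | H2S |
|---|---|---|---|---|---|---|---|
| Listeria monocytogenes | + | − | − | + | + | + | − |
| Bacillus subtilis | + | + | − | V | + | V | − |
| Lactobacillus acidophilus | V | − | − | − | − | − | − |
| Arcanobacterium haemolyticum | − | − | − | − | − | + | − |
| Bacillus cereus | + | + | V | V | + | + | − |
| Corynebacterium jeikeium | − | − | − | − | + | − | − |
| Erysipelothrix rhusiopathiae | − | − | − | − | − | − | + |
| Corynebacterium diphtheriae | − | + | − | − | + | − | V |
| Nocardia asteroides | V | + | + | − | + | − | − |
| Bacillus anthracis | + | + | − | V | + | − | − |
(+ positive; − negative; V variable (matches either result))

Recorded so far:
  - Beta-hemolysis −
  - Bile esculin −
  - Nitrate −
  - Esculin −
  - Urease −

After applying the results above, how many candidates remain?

Urease −: excludes Nocardia asteroides — 9 left.
Bile esculin −: excludes Listeria monocytogenes — 8 left.
Esculin −: excludes Bacillus subtilis, Bacillus cereus, Bacillus anthracis — 5 left.
Beta-hemolysis −: excludes Arcanobacterium haemolyticum — 4 left.
Nitrate −: excludes Corynebacterium diphtheriae — 3 left.
Still consistent: Corynebacterium jeikeium, Erysipelothrix rhusiopathiae, Lactobacillus acidophilus.

3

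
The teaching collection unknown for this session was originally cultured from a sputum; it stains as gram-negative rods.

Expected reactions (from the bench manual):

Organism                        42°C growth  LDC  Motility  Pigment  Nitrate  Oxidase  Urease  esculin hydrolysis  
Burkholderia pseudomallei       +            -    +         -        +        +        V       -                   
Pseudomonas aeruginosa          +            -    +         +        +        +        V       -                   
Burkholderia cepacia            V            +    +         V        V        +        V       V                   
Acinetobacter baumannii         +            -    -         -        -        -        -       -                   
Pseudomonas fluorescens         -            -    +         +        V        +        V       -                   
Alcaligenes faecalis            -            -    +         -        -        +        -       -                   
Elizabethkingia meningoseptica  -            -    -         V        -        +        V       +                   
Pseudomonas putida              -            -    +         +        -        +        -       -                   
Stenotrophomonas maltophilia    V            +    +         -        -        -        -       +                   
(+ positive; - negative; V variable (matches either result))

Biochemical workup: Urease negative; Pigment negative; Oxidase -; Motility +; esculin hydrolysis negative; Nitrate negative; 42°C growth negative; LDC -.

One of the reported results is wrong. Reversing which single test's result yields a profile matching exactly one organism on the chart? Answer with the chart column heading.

Oxidase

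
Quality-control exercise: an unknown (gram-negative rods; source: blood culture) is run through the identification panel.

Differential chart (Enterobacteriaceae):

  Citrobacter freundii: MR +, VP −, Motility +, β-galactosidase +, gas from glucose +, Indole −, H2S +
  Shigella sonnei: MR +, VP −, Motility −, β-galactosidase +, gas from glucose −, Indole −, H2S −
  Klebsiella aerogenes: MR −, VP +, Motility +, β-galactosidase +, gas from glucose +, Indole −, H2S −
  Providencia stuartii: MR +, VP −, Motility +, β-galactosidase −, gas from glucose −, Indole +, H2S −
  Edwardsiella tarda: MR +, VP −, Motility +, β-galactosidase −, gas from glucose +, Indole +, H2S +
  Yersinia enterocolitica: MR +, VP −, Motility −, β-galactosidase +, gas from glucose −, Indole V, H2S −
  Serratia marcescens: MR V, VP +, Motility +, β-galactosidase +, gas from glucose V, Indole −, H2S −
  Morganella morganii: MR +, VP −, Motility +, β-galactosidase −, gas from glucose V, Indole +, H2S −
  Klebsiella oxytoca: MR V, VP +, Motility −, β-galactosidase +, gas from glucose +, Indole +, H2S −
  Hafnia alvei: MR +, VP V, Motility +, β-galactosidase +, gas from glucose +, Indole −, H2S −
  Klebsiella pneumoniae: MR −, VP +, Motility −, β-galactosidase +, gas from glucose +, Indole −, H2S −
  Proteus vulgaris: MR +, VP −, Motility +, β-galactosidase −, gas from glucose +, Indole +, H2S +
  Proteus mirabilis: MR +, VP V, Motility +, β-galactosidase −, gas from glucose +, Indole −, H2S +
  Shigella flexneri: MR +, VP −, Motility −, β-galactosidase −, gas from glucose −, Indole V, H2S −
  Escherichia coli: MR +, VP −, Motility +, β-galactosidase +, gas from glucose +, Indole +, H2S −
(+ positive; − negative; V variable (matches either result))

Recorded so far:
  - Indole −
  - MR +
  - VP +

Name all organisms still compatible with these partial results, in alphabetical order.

MR +: excludes Klebsiella aerogenes, Klebsiella pneumoniae — 13 left.
Indole −: excludes 6 organisms — 7 left.
VP +: excludes Citrobacter freundii, Shigella sonnei, Yersinia enterocolitica, Shigella flexneri — 3 left.

Hafnia alvei, Proteus mirabilis, Serratia marcescens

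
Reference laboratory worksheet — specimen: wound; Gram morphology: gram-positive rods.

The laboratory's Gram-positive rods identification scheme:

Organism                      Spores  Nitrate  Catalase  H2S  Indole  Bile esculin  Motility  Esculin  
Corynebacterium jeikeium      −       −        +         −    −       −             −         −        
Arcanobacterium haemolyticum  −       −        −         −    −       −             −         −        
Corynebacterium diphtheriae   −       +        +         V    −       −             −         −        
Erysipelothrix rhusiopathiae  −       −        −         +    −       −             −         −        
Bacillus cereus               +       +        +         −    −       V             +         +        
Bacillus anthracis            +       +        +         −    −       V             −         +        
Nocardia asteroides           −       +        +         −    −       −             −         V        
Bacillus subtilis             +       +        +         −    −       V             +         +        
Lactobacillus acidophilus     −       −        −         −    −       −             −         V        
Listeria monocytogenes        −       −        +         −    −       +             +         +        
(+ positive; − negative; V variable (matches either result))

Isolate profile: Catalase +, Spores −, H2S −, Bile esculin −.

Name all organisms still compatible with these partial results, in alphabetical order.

Catalase +: excludes Arcanobacterium haemolyticum, Erysipelothrix rhusiopathiae, Lactobacillus acidophilus — 7 left.
H2S −: all 7 remaining candidates are consistent.
Bile esculin −: excludes Listeria monocytogenes — 6 left.
Spores −: excludes Bacillus cereus, Bacillus anthracis, Bacillus subtilis — 3 left.

Corynebacterium diphtheriae, Corynebacterium jeikeium, Nocardia asteroides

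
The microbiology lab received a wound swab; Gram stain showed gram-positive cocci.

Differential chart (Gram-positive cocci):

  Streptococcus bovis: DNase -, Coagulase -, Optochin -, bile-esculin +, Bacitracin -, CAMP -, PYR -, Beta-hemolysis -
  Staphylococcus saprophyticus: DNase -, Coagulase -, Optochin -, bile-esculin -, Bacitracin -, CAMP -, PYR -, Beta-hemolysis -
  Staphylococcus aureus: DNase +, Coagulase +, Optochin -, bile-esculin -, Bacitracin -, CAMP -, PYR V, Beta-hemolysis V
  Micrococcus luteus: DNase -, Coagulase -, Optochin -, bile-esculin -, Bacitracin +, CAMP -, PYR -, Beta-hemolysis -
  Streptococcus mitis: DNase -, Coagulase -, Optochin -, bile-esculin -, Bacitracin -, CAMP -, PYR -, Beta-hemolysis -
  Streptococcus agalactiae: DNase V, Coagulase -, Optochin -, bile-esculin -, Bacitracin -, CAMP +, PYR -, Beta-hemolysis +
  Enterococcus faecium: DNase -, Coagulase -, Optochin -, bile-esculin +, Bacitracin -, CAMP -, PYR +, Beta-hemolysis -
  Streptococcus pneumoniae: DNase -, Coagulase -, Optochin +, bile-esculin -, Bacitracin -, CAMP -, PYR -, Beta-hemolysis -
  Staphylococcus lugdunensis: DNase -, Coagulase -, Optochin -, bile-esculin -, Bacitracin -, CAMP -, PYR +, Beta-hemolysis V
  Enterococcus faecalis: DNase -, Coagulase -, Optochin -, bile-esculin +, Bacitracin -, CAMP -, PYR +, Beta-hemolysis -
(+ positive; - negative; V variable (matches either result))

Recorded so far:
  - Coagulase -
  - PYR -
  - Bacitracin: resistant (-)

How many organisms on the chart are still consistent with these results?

5

PYR -: excludes Enterococcus faecium, Staphylococcus lugdunensis, Enterococcus faecalis — 7 left.
Coagulase -: excludes Staphylococcus aureus — 6 left.
Bacitracin -: excludes Micrococcus luteus — 5 left.
Still consistent: Staphylococcus saprophyticus, Streptococcus agalactiae, Streptococcus bovis, Streptococcus mitis, Streptococcus pneumoniae.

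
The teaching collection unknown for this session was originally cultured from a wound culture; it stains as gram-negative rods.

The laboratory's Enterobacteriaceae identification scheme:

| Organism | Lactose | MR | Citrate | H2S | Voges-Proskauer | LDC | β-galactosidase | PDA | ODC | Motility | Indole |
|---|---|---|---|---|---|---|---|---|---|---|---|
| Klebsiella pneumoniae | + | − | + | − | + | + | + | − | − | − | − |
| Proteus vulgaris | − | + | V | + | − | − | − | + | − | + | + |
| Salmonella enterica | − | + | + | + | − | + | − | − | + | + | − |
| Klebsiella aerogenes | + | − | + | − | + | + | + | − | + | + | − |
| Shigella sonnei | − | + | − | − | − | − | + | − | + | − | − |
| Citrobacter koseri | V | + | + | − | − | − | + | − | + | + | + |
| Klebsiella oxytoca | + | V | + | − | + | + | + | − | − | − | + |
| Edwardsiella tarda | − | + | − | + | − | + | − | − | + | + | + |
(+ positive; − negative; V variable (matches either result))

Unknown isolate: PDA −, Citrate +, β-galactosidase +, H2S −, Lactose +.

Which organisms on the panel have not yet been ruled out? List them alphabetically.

PDA −: excludes Proteus vulgaris — 7 left.
β-galactosidase +: excludes Salmonella enterica, Edwardsiella tarda — 5 left.
Citrate +: excludes Shigella sonnei — 4 left.
Lactose +: all 4 remaining candidates are consistent.
H2S −: all 4 remaining candidates are consistent.

Citrobacter koseri, Klebsiella aerogenes, Klebsiella oxytoca, Klebsiella pneumoniae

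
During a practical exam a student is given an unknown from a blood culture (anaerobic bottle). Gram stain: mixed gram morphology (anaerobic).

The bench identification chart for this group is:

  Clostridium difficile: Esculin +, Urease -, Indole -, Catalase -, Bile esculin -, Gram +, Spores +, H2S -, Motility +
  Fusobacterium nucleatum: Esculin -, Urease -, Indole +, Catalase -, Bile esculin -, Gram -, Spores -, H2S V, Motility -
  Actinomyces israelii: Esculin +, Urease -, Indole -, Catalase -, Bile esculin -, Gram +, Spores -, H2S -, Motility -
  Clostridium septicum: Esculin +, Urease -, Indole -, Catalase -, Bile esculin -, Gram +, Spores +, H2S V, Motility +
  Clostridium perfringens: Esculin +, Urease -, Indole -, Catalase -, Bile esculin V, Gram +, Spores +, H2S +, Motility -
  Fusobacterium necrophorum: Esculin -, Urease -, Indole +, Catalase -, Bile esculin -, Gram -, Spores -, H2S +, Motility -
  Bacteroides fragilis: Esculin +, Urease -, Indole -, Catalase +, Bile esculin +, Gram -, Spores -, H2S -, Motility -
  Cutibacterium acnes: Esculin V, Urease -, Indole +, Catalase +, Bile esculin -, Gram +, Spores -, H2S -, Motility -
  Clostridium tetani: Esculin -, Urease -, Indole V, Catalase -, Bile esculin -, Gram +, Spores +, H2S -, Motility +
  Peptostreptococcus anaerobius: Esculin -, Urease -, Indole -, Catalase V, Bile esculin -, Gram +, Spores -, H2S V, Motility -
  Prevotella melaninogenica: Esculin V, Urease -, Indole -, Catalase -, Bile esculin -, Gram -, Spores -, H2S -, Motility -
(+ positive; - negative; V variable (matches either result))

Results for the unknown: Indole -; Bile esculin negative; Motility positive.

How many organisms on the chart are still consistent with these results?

3

Indole -: excludes Fusobacterium nucleatum, Fusobacterium necrophorum, Cutibacterium acnes — 8 left.
Bile esculin -: excludes Bacteroides fragilis — 7 left.
Motility +: excludes Actinomyces israelii, Clostridium perfringens, Peptostreptococcus anaerobius, Prevotella melaninogenica — 3 left.
Still consistent: Clostridium difficile, Clostridium septicum, Clostridium tetani.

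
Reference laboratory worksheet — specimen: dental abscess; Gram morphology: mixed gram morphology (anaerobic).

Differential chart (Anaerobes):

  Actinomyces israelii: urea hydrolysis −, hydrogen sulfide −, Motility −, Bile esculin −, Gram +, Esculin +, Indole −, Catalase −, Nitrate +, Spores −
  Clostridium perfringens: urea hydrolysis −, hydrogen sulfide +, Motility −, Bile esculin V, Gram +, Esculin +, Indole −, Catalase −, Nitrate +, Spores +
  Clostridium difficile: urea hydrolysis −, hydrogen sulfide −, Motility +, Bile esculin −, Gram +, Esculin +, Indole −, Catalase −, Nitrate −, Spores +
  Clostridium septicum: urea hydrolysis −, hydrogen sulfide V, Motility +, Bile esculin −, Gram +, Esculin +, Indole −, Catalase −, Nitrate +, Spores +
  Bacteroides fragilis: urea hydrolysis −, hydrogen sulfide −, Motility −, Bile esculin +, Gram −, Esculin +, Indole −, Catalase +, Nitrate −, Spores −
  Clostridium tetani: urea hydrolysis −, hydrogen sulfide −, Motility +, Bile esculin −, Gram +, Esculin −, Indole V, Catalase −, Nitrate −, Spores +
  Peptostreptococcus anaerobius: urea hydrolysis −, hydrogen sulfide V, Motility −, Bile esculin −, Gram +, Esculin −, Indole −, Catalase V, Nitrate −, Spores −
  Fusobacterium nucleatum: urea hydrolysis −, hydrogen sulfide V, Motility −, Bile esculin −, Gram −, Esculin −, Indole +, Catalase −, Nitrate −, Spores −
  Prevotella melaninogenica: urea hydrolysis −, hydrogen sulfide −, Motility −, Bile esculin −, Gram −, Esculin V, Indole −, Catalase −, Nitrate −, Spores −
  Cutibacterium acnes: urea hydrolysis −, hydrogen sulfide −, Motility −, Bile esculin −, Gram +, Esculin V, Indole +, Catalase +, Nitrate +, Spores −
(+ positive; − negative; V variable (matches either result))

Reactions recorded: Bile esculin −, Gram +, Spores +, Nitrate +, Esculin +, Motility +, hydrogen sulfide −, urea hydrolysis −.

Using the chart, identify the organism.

Clostridium septicum

Spores +: excludes 6 organisms — 4 left.
Motility +: excludes Clostridium perfringens — 3 left.
Esculin +: excludes Clostridium tetani — 2 left.
hydrogen sulfide −: all 2 remaining candidates are consistent.
Bile esculin −: all 2 remaining candidates are consistent.
Gram +: all 2 remaining candidates are consistent.
urea hydrolysis −: all 2 remaining candidates are consistent.
Nitrate +: excludes Clostridium difficile — 1 left.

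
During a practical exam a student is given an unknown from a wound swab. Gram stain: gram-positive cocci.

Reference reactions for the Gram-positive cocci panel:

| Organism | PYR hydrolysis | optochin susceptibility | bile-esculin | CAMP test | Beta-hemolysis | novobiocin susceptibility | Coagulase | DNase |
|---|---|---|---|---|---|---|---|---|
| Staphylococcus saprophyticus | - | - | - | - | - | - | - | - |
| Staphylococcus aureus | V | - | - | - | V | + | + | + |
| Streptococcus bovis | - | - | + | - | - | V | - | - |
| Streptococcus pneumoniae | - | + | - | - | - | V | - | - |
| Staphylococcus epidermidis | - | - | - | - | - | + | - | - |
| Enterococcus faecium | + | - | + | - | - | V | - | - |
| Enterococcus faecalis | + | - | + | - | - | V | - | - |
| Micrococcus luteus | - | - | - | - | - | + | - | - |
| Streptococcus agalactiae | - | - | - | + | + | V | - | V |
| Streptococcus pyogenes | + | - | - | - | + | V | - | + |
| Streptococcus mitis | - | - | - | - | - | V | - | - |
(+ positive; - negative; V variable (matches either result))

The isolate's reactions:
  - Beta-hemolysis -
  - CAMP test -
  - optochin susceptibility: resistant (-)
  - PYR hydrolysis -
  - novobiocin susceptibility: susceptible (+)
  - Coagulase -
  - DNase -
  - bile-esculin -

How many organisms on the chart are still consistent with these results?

bile-esculin -: excludes Streptococcus bovis, Enterococcus faecium, Enterococcus faecalis — 8 left.
Coagulase -: excludes Staphylococcus aureus — 7 left.
novobiocin susceptibility +: excludes Staphylococcus saprophyticus — 6 left.
PYR hydrolysis -: excludes Streptococcus pyogenes — 5 left.
CAMP test -: excludes Streptococcus agalactiae — 4 left.
DNase -: all 4 remaining candidates are consistent.
Beta-hemolysis -: all 4 remaining candidates are consistent.
optochin susceptibility -: excludes Streptococcus pneumoniae — 3 left.
Still consistent: Micrococcus luteus, Staphylococcus epidermidis, Streptococcus mitis.

3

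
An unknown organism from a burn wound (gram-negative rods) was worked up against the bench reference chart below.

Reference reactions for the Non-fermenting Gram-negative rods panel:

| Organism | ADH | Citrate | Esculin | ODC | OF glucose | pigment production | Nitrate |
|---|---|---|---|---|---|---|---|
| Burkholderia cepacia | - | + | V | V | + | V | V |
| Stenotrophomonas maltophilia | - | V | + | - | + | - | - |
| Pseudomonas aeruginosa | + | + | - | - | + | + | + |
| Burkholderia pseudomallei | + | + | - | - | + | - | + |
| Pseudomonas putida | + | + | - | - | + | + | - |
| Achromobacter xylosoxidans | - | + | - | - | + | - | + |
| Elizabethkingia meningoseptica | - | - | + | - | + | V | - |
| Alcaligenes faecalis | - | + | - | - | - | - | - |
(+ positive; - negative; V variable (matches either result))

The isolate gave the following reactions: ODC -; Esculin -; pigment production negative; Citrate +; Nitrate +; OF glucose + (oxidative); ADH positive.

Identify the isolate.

Burkholderia pseudomallei

OF glucose +: excludes Alcaligenes faecalis — 7 left.
Esculin -: excludes Stenotrophomonas maltophilia, Elizabethkingia meningoseptica — 5 left.
ADH +: excludes Burkholderia cepacia, Achromobacter xylosoxidans — 3 left.
Nitrate +: excludes Pseudomonas putida — 2 left.
pigment production -: excludes Pseudomonas aeruginosa — 1 left.
Citrate +: the one remaining candidate is consistent.
ODC -: the one remaining candidate is consistent.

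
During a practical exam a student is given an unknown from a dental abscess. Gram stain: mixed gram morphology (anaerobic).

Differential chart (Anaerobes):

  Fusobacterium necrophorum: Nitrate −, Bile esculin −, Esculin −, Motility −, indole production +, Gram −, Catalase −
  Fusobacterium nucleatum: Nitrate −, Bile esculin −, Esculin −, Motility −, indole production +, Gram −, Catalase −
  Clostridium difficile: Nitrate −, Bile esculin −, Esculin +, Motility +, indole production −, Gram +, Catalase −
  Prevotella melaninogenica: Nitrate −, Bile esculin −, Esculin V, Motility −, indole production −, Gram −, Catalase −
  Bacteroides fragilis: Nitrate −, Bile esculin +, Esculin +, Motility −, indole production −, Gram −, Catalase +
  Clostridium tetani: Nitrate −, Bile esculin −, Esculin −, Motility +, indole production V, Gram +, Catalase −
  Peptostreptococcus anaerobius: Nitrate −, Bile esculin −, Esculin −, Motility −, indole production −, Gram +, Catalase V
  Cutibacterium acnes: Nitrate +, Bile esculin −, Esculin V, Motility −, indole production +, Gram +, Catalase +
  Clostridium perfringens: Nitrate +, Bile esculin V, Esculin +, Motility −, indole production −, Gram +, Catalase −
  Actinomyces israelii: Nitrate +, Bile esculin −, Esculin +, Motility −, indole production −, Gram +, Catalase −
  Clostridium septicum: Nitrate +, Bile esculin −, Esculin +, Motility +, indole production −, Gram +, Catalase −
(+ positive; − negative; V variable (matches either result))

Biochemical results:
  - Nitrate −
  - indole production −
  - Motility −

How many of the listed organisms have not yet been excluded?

3

indole production −: excludes Fusobacterium necrophorum, Fusobacterium nucleatum, Cutibacterium acnes — 8 left.
Nitrate −: excludes Clostridium perfringens, Actinomyces israelii, Clostridium septicum — 5 left.
Motility −: excludes Clostridium difficile, Clostridium tetani — 3 left.
Still consistent: Bacteroides fragilis, Peptostreptococcus anaerobius, Prevotella melaninogenica.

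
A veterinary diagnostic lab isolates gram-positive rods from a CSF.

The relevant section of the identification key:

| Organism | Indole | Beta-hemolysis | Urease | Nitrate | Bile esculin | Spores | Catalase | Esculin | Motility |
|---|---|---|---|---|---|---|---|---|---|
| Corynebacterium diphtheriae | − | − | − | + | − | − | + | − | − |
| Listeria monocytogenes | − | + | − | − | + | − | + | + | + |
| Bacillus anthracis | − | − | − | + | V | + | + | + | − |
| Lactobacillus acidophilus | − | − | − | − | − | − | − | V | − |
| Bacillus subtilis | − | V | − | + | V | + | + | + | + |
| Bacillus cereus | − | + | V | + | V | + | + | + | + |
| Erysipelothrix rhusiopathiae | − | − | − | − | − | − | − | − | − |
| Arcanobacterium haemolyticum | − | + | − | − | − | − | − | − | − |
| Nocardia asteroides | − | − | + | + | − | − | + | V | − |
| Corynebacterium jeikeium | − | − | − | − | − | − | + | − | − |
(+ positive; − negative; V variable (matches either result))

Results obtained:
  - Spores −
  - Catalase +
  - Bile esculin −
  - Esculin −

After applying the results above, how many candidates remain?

Bile esculin −: excludes Listeria monocytogenes — 9 left.
Spores −: excludes Bacillus anthracis, Bacillus subtilis, Bacillus cereus — 6 left.
Esculin −: all 6 remaining candidates are consistent.
Catalase +: excludes Lactobacillus acidophilus, Erysipelothrix rhusiopathiae, Arcanobacterium haemolyticum — 3 left.
Still consistent: Corynebacterium diphtheriae, Corynebacterium jeikeium, Nocardia asteroides.

3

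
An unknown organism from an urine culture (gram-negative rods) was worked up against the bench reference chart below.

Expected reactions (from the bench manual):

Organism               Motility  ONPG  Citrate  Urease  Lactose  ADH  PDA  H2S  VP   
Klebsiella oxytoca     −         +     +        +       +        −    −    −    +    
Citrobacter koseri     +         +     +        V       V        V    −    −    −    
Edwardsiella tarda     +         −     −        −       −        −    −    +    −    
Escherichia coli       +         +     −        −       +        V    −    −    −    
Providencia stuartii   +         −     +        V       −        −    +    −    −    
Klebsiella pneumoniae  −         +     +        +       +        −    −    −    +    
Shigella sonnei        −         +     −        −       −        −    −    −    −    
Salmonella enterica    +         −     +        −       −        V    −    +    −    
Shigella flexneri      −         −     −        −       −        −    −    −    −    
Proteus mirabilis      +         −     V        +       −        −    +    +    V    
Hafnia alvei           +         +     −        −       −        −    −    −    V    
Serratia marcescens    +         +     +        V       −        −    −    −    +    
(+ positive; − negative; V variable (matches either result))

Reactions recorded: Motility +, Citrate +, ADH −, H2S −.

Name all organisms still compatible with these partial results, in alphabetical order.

H2S −: excludes Edwardsiella tarda, Salmonella enterica, Proteus mirabilis — 9 left.
Citrate +: excludes Escherichia coli, Shigella sonnei, Shigella flexneri, Hafnia alvei — 5 left.
ADH −: all 5 remaining candidates are consistent.
Motility +: excludes Klebsiella oxytoca, Klebsiella pneumoniae — 3 left.

Citrobacter koseri, Providencia stuartii, Serratia marcescens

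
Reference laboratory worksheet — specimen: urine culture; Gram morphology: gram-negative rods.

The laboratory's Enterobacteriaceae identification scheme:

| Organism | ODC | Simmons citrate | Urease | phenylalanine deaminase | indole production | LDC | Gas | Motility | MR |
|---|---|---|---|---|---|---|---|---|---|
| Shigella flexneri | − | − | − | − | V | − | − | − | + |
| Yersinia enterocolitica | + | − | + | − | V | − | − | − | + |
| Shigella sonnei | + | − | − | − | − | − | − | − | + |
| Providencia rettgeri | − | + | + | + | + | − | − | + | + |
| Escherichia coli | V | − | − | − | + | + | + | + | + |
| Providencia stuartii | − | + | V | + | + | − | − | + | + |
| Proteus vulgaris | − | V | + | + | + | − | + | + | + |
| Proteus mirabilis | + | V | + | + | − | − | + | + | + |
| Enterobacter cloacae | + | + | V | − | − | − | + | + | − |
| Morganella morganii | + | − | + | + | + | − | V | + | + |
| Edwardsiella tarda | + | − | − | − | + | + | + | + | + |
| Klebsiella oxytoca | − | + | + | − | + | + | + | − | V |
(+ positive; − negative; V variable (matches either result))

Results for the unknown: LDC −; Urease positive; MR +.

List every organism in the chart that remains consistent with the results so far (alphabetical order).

Morganella morganii, Proteus mirabilis, Proteus vulgaris, Providencia rettgeri, Providencia stuartii, Yersinia enterocolitica

MR +: excludes Enterobacter cloacae — 11 left.
LDC −: excludes Escherichia coli, Edwardsiella tarda, Klebsiella oxytoca — 8 left.
Urease +: excludes Shigella flexneri, Shigella sonnei — 6 left.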